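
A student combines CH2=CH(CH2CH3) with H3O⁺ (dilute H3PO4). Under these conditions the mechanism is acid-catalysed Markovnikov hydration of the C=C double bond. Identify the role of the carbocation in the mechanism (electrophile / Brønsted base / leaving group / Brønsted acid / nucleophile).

electrophile

Step 2: Water acts as the nucleophile: an oxygen lone pair bonds to the cationic carbon, giving an oxonium-ion intermediate.
The carbocation accepts an electron pair into an empty or π* orbital — it is the electrophile.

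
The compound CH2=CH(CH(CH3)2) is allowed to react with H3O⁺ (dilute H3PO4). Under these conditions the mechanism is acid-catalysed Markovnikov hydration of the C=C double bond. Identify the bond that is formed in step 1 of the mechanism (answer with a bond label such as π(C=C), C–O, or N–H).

C–H

Step 1: Protonation of the alkene by H3O⁺: the π bond acts as the nucleophile and picks up H⁺, giving the more stable (Markovnikov) secondary carbocation. H2O is released.
The bond formed in this step is the C–H bond.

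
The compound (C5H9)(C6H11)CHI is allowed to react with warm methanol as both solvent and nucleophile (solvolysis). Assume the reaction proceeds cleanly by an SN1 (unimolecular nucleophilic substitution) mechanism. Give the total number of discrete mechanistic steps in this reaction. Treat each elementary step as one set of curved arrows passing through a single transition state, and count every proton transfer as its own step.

4

Step 1: Rate-determining heterolysis of the C–I bond gives I⁻ and a secondary carbocation.
Step 2: Carbocation rearrangement: a 1,2-hydride shift from the adjacent cyclopentyl carbon converts the initially-formed secondary cation into the more stable tertiary cation.
Step 3: A lone pair on the oxygen of CH3OH attacks the carbocation, forming a new C–O σ-bond and an oxonium ion.
Step 4: A second solvent molecule removes the proton on oxygen, giving the neutral ether product.
Total: 4 elementary steps.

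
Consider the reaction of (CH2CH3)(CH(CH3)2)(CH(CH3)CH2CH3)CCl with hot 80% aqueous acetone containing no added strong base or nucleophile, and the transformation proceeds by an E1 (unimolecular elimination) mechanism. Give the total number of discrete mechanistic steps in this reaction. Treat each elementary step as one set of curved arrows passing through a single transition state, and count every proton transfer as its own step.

Step 1: Ionisation: the C–Cl σ-bond cleaves heterolytically; both bonding electrons depart with Cl⁻, leaving a tertiary carbocation at the α-carbon.
(No 1,2-shift: no single shift to an adjacent carbon would give a more stable cation.)
Step 2: A water molecule (solvent) deprotonates a β-carbon; as the C–H bond breaks, those electrons form the new alkene π bond.
Total: 2 elementary steps.

2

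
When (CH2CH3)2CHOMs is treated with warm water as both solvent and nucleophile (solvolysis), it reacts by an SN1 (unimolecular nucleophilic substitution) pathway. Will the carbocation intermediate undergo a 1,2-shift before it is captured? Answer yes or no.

no

The first-formed carbocation is secondary.
No single 1,2-shift to an adjacent carbon would produce a more-substituted cation than the one already present, so no rearrangement occurs.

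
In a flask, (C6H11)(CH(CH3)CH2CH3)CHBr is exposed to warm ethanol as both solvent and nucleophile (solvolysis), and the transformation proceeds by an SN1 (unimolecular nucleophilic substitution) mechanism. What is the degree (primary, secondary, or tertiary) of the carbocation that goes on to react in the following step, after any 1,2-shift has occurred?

tertiary

Step 1: Unassisted departure of Br⁻ (taking the C–Br bonding pair) generates a secondary carbocation.
Step 2: A 1,2-hydride shift from the adjacent cyclohexyl carbon moves the positive charge from the secondary centre to an adjacent carbon, generating a more stable tertiary carbocation.
The cation rearranges from secondary to tertiary via a 1,2-hydride shift from the adjacent cyclohexyl carbon; the tertiary cation is what reacts next.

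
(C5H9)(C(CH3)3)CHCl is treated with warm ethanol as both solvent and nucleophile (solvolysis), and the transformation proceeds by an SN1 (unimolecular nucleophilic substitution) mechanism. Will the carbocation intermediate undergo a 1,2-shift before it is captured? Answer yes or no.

yes

The first-formed carbocation is secondary.
The adjacent cyclopentyl carbon already bears 2 other carbon substituents and has a hydrogen to migrate; after a 1,2-hydride shift from that carbon the positive charge sits on a tertiary centre.
Tertiary is more stable than secondary, so the shift occurs.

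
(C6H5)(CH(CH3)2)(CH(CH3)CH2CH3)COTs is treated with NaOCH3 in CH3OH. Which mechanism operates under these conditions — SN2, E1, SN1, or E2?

Conditions: a strong base with a tertiary substrate bearing a β-hydrogen.
These conditions are the textbook signature of the E2 pathway.
A strong (often hindered) base removes a β-H in concert with loss of the leaving group — bimolecular elimination.

E2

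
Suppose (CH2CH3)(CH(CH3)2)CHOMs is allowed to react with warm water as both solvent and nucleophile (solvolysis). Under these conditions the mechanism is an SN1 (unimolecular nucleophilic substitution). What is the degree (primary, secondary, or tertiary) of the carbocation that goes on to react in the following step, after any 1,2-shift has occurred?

tertiary

Step 1: The C–O bond breaks with both electrons going to the mesylate; MsO⁻ leaves and a secondary carbocation remains.
Step 2: A 1,2-hydride shift from the adjacent isopropyl carbon moves the positive charge from the secondary centre to an adjacent carbon, generating a more stable tertiary carbocation.
The cation rearranges from secondary to tertiary via a 1,2-hydride shift from the adjacent isopropyl carbon; the tertiary cation is what reacts next.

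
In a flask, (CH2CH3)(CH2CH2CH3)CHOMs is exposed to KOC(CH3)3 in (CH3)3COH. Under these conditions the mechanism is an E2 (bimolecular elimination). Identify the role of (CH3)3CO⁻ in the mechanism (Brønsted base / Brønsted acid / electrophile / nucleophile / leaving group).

Brønsted base

Step 1: In one step, (CH3)3CO⁻ pulls off a β-proton, the C–O bond cleaves, and a C=C double bond forms between the α- and β-carbons (E2, anti elimination).
(CH3)3CO⁻ accepts a proton in a proton-transfer step — a Brønsted base.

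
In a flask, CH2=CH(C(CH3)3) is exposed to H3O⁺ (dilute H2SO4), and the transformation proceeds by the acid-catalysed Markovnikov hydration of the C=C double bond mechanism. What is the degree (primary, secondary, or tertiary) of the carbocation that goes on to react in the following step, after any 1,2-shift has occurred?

tertiary

Step 1: The π electrons of the C=C bond attack a proton of H3O⁺; Markovnikov addition places the new C–H on the less-substituted alkene carbon, so the positive charge ends up on the more-substituted carbon — a secondary carbocation. H2O is released.
Step 2: A 1,2-methyl shift from the adjacent tert-butyl carbon moves the positive charge from the secondary centre to an adjacent carbon, generating a more stable tertiary carbocation.
The cation rearranges from secondary to tertiary via a 1,2-methyl shift from the adjacent tert-butyl carbon; the tertiary cation is what reacts next.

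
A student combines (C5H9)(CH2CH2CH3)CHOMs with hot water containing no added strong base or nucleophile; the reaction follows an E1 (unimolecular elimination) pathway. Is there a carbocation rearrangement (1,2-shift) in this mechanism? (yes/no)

The first-formed carbocation is secondary.
The adjacent cyclopentyl carbon already bears 2 other carbon substituents and has a hydrogen to migrate; after a 1,2-hydride shift from that carbon the positive charge sits on a tertiary centre.
Tertiary is more stable than secondary, so the shift occurs.

yes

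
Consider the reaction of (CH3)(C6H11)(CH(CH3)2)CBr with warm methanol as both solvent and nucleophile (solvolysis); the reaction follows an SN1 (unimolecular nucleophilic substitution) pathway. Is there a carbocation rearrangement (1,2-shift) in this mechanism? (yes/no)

The first-formed carbocation is tertiary.
No single 1,2-shift to an adjacent carbon would produce a more-substituted cation than the one already present, so no rearrangement occurs.

no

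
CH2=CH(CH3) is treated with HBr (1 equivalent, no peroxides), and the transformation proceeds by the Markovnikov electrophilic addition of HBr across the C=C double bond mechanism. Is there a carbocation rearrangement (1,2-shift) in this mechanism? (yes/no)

no

The first-formed carbocation is secondary.
No single 1,2-shift to an adjacent carbon would produce a more-substituted cation than the one already present, so no rearrangement occurs.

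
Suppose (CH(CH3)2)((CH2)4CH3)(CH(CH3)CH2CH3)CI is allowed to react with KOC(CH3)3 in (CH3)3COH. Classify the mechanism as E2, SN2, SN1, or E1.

Conditions: a strong/bulky base with a tertiary substrate bearing a β-hydrogen.
These conditions are the textbook signature of the E2 pathway.
A strong (often hindered) base removes a β-H in concert with loss of the leaving group — bimolecular elimination.

E2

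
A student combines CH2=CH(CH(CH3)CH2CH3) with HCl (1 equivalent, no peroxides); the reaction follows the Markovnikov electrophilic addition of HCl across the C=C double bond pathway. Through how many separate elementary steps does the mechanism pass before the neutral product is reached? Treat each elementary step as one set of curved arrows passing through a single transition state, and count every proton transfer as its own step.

3

Step 1: Electrophilic addition begins with the π(C=C) electrons forming a bond to the proton of HCl. Following Markovnikov's rule, the resulting cation is secondary. The H–Cl bond breaks heterolytically, releasing Cl⁻.
Step 2: A hydride (H with its bonding pair) migrates from the adjacent sec-butyl carbon to the cationic centre — a 1,2-hydride shift — upgrading the secondary cation to a tertiary one.
Step 3: Cl⁻ captures the cation: a lone pair on Cl⁻ fills the empty p orbital, producing the alkyl halide product.
Total: 3 elementary steps.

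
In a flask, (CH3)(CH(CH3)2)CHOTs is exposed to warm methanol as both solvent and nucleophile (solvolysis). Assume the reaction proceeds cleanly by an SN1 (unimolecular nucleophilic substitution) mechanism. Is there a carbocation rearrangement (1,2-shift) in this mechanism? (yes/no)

yes

The first-formed carbocation is secondary.
The adjacent isopropyl carbon already bears 2 other carbon substituents and has a hydrogen to migrate; after a 1,2-hydride shift from that carbon the positive charge sits on a tertiary centre.
Tertiary is more stable than secondary, so the shift occurs.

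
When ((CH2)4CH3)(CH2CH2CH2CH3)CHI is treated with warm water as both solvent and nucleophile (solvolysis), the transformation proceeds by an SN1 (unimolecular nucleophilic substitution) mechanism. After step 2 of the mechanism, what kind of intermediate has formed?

oxonium ion

Step 1: Rate-determining heterolysis of the C–I bond gives I⁻ and a secondary carbocation.
Step 2: A lone pair on the oxygen of H2O attacks the carbocation, forming a new C–O σ-bond and an oxonium ion.
After step 2 the species present is an oxonium ion.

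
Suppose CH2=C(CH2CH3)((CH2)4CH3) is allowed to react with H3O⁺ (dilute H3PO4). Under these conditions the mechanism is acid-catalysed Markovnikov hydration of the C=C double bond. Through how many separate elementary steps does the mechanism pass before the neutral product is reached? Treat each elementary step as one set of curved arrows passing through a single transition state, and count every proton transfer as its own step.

3

Step 1: The π electrons of the C=C bond attack a proton of H3O⁺; Markovnikov addition places the new C–H on the less-substituted alkene carbon, so the positive charge ends up on the more-substituted carbon — a tertiary carbocation. H2O is released.
(No 1,2-shift: no single shift to an adjacent carbon would give a more stable cation.)
Step 2: Water acts as the nucleophile: an oxygen lone pair bonds to the cationic carbon, giving an oxonium-ion intermediate.
Step 3: Deprotonation of the oxonium ion by a water molecule delivers the neutral alcohol and regenerates the acid catalyst.
Total: 3 elementary steps.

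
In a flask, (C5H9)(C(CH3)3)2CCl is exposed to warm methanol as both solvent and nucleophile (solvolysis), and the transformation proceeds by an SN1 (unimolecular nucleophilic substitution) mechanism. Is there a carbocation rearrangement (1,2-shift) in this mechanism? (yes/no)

no

The first-formed carbocation is tertiary.
No single 1,2-shift to an adjacent carbon would produce a more-substituted cation than the one already present, so no rearrangement occurs.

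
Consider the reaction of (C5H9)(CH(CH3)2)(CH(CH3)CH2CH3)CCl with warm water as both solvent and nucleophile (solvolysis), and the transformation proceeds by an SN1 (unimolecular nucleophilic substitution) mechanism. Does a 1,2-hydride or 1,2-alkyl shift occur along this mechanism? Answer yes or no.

The first-formed carbocation is tertiary.
No single 1,2-shift to an adjacent carbon would produce a more-substituted cation than the one already present, so no rearrangement occurs.

no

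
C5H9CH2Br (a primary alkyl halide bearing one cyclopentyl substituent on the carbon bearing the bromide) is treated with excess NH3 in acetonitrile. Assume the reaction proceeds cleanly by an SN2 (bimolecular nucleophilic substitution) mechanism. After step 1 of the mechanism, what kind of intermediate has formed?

ammonium ion

Step 1: A lone pair on the N of NH3 attacks the α-carbon from the back side while the C–Br bond breaks; both bonding electrons leave with Br⁻. The product of this concerted step is an alkylammonium ion.
After step 1 the species present is an ammonium ion.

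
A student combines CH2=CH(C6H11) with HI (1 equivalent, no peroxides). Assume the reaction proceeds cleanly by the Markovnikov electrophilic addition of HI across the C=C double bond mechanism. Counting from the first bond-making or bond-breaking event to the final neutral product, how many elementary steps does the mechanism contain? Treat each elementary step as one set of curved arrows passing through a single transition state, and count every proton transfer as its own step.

3

Step 1: Electrophilic addition begins with the π(C=C) electrons forming a bond to the proton of HI. Following Markovnikov's rule, the resulting cation is secondary. The H–I bond breaks heterolytically, releasing I⁻.
Step 2: Carbocation rearrangement: a 1,2-hydride shift from the adjacent cyclohexyl carbon converts the initially-formed secondary cation into the more stable tertiary cation.
Step 3: I⁻ captures the cation: a lone pair on I⁻ fills the empty p orbital, producing the alkyl halide product.
Total: 3 elementary steps.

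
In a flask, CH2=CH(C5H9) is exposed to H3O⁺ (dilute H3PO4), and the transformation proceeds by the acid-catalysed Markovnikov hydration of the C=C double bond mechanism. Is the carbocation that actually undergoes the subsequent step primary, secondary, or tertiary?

tertiary

Step 1: Electrophilic addition begins with the π(C=C) electrons forming a bond to the proton of H3O⁺. Following Markovnikov's rule, the resulting cation is secondary. H2O is released.
Step 2: A 1,2-hydride shift from the adjacent cyclopentyl carbon moves the positive charge from the secondary centre to an adjacent carbon, generating a more stable tertiary carbocation.
The cation rearranges from secondary to tertiary via a 1,2-hydride shift from the adjacent cyclopentyl carbon; the tertiary cation is what reacts next.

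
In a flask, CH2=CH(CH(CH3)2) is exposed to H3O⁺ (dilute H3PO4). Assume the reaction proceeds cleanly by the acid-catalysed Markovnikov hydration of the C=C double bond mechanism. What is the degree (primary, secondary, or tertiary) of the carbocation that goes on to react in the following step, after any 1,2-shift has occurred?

tertiary

Step 1: Electrophilic addition begins with the π(C=C) electrons forming a bond to the proton of H3O⁺. Following Markovnikov's rule, the resulting cation is secondary. H2O is released.
Step 2: A hydride (H with its bonding pair) migrates from the adjacent isopropyl carbon to the cationic centre — a 1,2-hydride shift — upgrading the secondary cation to a tertiary one.
The cation rearranges from secondary to tertiary via a 1,2-hydride shift from the adjacent isopropyl carbon; the tertiary cation is what reacts next.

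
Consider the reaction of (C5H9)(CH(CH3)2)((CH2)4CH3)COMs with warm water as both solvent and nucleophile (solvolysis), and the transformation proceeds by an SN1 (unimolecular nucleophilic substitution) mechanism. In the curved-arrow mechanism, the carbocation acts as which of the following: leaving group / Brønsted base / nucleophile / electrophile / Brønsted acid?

electrophile

Step 2: H2O donates an oxygen lone pair into the empty p orbital of the cation, giving a protonated alcohol (an oxonium ion).
The carbocation accepts an electron pair into an empty or π* orbital — it is the electrophile.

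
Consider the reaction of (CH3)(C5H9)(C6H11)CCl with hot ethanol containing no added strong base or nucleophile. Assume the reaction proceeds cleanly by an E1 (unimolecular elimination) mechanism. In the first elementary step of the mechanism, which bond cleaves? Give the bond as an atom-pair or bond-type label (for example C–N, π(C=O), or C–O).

Step 1: Ionisation: the C–Cl σ-bond cleaves heterolytically; both bonding electrons depart with Cl⁻, leaving a tertiary carbocation at the α-carbon.
The bond broken in this step is the C–Cl bond.

C–Cl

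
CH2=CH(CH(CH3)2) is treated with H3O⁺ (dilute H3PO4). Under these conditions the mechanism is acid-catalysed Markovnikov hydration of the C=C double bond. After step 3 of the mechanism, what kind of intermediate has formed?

Step 1: Protonation of the alkene by H3O⁺: the π bond acts as the nucleophile and picks up H⁺, giving the more stable (Markovnikov) secondary carbocation. H2O is released.
Step 2: A 1,2-hydride shift from the adjacent isopropyl carbon moves the positive charge from the secondary centre to an adjacent carbon, generating a more stable tertiary carbocation.
Step 3: A lone pair on the oxygen of H2O attacks the carbocation, forming a C–O bond and an oxonium ion (a protonated alcohol).
After step 3 the species present is an oxonium ion.

oxonium ion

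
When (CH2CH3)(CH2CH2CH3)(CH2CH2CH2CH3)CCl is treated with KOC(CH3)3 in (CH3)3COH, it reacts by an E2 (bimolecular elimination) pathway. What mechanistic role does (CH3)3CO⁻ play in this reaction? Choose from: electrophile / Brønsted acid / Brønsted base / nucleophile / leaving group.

Step 1: The strong base (CH3)3CO⁻ removes a β-hydrogen; in the same concerted event the electrons of the breaking C–H bond form the new π(C=C) bond and the C–Cl σ-bond breaks, expelling Cl⁻. Anti-periplanar geometry; one transition state.
(CH3)3CO⁻ accepts a proton in a proton-transfer step — a Brønsted base.

Brønsted base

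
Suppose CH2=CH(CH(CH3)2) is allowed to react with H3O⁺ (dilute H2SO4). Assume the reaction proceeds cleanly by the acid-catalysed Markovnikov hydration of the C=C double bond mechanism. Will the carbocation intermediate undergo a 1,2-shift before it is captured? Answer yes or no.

The first-formed carbocation is secondary.
The adjacent isopropyl carbon already bears 2 other carbon substituents and has a hydrogen to migrate; after a 1,2-hydride shift from that carbon the positive charge sits on a tertiary centre.
Tertiary is more stable than secondary, so the shift occurs.

yes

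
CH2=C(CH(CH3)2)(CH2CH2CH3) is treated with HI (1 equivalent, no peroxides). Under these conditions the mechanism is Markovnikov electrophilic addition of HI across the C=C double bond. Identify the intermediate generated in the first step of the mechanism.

tertiary carbocation

Step 1: Protonation of the alkene by HI: the π bond acts as the nucleophile and picks up H⁺, giving the more stable (Markovnikov) tertiary carbocation. The H–I bond breaks heterolytically, releasing I⁻.
After step 1 the species present is a tertiary carbocation.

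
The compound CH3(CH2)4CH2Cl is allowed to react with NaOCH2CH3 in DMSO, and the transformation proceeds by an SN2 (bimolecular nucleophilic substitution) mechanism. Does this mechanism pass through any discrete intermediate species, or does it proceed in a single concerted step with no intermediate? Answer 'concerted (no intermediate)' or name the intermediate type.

CH3CH2O⁻ attacks the back face of the α-carbon while Cl⁻ departs with the C–Cl bonding pair — a single concerted displacement through a pentacoordinate transition state.
All bond changes occur in one transition state; no discrete intermediate is formed.

concerted (no intermediate)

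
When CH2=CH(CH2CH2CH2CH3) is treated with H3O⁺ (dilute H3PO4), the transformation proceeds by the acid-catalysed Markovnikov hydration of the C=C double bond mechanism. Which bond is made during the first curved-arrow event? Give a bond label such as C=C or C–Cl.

C–H

Step 1: The π electrons of the C=C bond attack a proton of H3O⁺; Markovnikov addition places the new C–H on the less-substituted alkene carbon, so the positive charge ends up on the more-substituted carbon — a secondary carbocation. H2O is released.
The bond formed in this step is the C–H bond.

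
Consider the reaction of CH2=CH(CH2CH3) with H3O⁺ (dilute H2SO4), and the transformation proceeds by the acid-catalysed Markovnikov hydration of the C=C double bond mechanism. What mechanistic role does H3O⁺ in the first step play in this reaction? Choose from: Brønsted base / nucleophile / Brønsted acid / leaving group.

Brønsted acid

Step 1: The π electrons of the C=C bond attack a proton of H3O⁺; Markovnikov addition places the new C–H on the less-substituted alkene carbon, so the positive charge ends up on the more-substituted carbon — a secondary carbocation. H2O is released.
H3O⁺ in the first step donates a proton in a proton-transfer step — a Brønsted acid.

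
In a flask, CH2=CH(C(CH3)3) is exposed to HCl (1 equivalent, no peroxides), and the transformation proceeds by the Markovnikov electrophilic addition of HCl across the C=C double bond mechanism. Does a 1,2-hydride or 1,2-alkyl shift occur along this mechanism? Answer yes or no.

The first-formed carbocation is secondary.
The adjacent tert-butyl carbon has no hydrogen but bears methyl groups; migration of one methyl with its bonding pair (a 1,2-methyl shift) places the charge on a tertiary centre.
Tertiary is more stable than secondary, so the shift occurs.

yes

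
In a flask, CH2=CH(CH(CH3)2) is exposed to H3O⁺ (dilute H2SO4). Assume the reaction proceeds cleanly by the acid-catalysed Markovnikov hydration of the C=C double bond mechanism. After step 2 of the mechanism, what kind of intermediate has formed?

Step 1: Protonation of the alkene by H3O⁺: the π bond acts as the nucleophile and picks up H⁺, giving the more stable (Markovnikov) secondary carbocation. H2O is released.
Step 2: A hydride (H with its bonding pair) migrates from the adjacent isopropyl carbon to the cationic centre — a 1,2-hydride shift — upgrading the secondary cation to a tertiary one.
After step 2 the species present is a tertiary carbocation.

tertiary carbocation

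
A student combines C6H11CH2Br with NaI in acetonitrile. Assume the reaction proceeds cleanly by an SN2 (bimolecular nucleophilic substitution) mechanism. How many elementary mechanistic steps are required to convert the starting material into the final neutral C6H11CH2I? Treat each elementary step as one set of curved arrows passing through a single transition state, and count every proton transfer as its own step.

1

Step 1: I⁻ attacks the back face of the α-carbon while Br⁻ departs with the C–Br bonding pair — a single concerted displacement through a pentacoordinate transition state.
Total: 1 elementary step.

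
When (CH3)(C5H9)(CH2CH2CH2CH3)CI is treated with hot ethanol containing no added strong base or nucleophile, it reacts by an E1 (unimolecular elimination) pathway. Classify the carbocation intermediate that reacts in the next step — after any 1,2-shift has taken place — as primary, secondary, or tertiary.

tertiary

Step 1: Ionisation: the C–I σ-bond cleaves heterolytically; both bonding electrons depart with I⁻, leaving a tertiary carbocation at the α-carbon.
No single 1,2-shift to an adjacent carbon would give a more-substituted cation, so no rearrangement occurs.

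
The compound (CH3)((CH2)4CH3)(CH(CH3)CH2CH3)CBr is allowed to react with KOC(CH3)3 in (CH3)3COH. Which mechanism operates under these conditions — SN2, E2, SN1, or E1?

Conditions: a strong/bulky base with a tertiary substrate bearing a β-hydrogen.
These conditions are the textbook signature of the E2 pathway.
A strong (often hindered) base removes a β-H in concert with loss of the leaving group — bimolecular elimination.

E2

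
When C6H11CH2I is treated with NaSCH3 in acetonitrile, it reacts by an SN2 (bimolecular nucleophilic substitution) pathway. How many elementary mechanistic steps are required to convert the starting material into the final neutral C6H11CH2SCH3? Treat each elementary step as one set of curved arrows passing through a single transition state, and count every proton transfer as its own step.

Step 1: Backside attack by CH3S⁻ on the carbon bearing the iodide: the new C–S bond forms as the C–I bond breaks, with Walden inversion at carbon.
Total: 1 elementary step.

1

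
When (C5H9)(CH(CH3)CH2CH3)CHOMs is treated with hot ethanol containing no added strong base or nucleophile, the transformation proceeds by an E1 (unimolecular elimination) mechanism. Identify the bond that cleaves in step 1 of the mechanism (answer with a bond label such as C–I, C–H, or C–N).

Step 1: Rate-determining heterolysis of the C–O bond gives MsO⁻ and a secondary carbocation.
The bond broken in this step is the C–O bond.

C–O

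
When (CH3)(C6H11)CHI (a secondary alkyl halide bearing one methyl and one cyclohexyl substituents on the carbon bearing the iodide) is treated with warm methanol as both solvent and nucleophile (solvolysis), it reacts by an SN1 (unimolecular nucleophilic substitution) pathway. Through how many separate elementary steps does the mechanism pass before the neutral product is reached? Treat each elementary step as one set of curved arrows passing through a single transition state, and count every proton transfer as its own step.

Step 1: The C–I bond breaks with both electrons going to the iodide; I⁻ leaves and a secondary carbocation remains.
Step 2: A 1,2-hydride shift from the adjacent cyclohexyl carbon moves the positive charge from the secondary centre to an adjacent carbon, generating a more stable tertiary carbocation.
Step 3: Nucleophilic capture: the oxygen of CH3OH bonds to the cationic carbon, producing an oxonium-ion intermediate.
Step 4: Deprotonation of the oxonium oxygen by solvent methanol yields the neutral ether.
Total: 4 elementary steps.

4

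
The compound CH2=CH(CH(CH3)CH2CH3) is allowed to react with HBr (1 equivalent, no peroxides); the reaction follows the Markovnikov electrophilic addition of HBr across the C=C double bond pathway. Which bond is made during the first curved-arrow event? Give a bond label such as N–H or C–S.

Step 1: Protonation of the alkene by HBr: the π bond acts as the nucleophile and picks up H⁺, giving the more stable (Markovnikov) secondary carbocation. The H–Br bond breaks heterolytically, releasing Br⁻.
The bond formed in this step is the C–H bond.

C–H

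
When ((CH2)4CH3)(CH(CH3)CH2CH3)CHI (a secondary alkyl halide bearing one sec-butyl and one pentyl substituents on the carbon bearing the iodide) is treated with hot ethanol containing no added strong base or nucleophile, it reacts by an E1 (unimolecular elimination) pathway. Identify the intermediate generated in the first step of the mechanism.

Step 1: Rate-determining heterolysis of the C–I bond gives I⁻ and a secondary carbocation.
After step 1 the species present is a secondary carbocation.

secondary carbocation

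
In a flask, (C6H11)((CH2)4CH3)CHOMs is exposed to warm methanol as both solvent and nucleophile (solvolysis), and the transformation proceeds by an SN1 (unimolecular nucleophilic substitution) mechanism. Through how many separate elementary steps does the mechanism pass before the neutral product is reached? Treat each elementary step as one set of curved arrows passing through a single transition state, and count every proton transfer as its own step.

4

Step 1: Unassisted departure of MsO⁻ (taking the C–O bonding pair) generates a secondary carbocation.
Step 2: A 1,2-hydride shift from the adjacent cyclohexyl carbon moves the positive charge from the secondary centre to an adjacent carbon, generating a more stable tertiary carbocation.
Step 3: A lone pair on the oxygen of CH3OH attacks the carbocation, forming a new C–O σ-bond and an oxonium ion.
Step 4: A second solvent molecule removes the proton on oxygen, giving the neutral ether product.
Total: 4 elementary steps.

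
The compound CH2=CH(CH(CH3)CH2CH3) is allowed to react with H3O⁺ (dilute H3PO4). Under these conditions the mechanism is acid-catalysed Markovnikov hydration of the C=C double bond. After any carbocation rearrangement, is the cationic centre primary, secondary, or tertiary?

Step 1: Protonation of the alkene by H3O⁺: the π bond acts as the nucleophile and picks up H⁺, giving the more stable (Markovnikov) secondary carbocation. H2O is released.
Step 2: A hydride (H with its bonding pair) migrates from the adjacent sec-butyl carbon to the cationic centre — a 1,2-hydride shift — upgrading the secondary cation to a tertiary one.
The cation rearranges from secondary to tertiary via a 1,2-hydride shift from the adjacent sec-butyl carbon; the tertiary cation is what reacts next.

tertiary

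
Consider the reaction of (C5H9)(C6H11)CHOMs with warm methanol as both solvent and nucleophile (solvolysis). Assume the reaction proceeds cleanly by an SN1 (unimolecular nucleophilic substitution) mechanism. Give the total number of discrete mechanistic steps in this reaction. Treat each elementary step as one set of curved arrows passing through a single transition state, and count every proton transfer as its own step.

4

Step 1: Ionisation: the C–O σ-bond cleaves heterolytically; both bonding electrons depart with MsO⁻, leaving a secondary carbocation at the α-carbon.
Step 2: A hydride (H with its bonding pair) migrates from the adjacent cyclohexyl carbon to the cationic centre — a 1,2-hydride shift — upgrading the secondary cation to a tertiary one.
Step 3: CH3OH donates an oxygen lone pair into the empty p orbital of the cation, giving a protonated ether (an oxonium ion).
Step 4: A second solvent molecule removes the proton on oxygen, giving the neutral ether product.
Total: 4 elementary steps.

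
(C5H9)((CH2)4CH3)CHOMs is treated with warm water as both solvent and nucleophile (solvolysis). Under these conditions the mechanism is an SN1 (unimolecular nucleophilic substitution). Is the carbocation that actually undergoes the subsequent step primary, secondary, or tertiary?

Step 1: Ionisation: the C–O σ-bond cleaves heterolytically; both bonding electrons depart with MsO⁻, leaving a secondary carbocation at the α-carbon.
Step 2: Carbocation rearrangement: a 1,2-hydride shift from the adjacent cyclopentyl carbon converts the initially-formed secondary cation into the more stable tertiary cation.
The cation rearranges from secondary to tertiary via a 1,2-hydride shift from the adjacent cyclopentyl carbon; the tertiary cation is what reacts next.

tertiary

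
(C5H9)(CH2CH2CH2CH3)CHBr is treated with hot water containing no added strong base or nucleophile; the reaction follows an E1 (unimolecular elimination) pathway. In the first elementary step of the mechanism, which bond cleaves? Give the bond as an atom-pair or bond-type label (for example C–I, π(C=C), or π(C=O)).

C–Br

Step 1: Rate-determining heterolysis of the C–Br bond gives Br⁻ and a secondary carbocation.
The bond broken in this step is the C–Br bond.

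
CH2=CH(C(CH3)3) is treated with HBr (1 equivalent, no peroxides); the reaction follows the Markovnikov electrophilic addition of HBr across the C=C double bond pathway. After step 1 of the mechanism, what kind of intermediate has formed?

secondary carbocation

Step 1: Electrophilic addition begins with the π(C=C) electrons forming a bond to the proton of HBr. Following Markovnikov's rule, the resulting cation is secondary. The H–Br bond breaks heterolytically, releasing Br⁻.
After step 1 the species present is a secondary carbocation.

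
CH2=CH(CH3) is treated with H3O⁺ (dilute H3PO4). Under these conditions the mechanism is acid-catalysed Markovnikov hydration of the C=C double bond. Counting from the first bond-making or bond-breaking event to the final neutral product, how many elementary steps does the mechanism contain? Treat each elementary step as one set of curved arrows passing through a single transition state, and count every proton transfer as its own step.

Step 1: Electrophilic addition begins with the π(C=C) electrons forming a bond to the proton of H3O⁺. Following Markovnikov's rule, the resulting cation is secondary. H2O is released.
(No 1,2-shift: no single shift to an adjacent carbon would give a more stable cation.)
Step 2: A lone pair on the oxygen of H2O attacks the carbocation, forming a C–O bond and an oxonium ion (a protonated alcohol).
Step 3: H2O removes a proton from the oxonium oxygen, regenerating H3O⁺ and giving the neutral alcohol.
Total: 3 elementary steps.

3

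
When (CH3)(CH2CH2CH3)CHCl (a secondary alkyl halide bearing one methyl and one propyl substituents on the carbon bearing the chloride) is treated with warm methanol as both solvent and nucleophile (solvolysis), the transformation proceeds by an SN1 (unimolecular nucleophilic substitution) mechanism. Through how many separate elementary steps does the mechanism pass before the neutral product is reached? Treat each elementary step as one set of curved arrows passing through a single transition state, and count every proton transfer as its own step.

3

Step 1: Ionisation: the C–Cl σ-bond cleaves heterolytically; both bonding electrons depart with Cl⁻, leaving a secondary carbocation at the α-carbon.
(No 1,2-shift: no single shift to an adjacent carbon would give a more stable cation.)
Step 2: CH3OH donates an oxygen lone pair into the empty p orbital of the cation, giving a protonated ether (an oxonium ion).
Step 3: A second solvent molecule removes the proton on oxygen, giving the neutral ether product.
Total: 3 elementary steps.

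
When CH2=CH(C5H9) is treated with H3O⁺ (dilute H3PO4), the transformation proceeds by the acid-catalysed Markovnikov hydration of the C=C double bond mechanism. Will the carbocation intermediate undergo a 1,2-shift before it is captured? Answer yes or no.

yes

The first-formed carbocation is secondary.
The adjacent cyclopentyl carbon already bears 2 other carbon substituents and has a hydrogen to migrate; after a 1,2-hydride shift from that carbon the positive charge sits on a tertiary centre.
Tertiary is more stable than secondary, so the shift occurs.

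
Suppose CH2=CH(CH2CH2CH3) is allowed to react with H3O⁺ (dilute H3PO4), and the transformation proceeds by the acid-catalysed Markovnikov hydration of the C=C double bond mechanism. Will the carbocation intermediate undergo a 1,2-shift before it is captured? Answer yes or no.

no

The first-formed carbocation is secondary.
No single 1,2-shift to an adjacent carbon would produce a more-substituted cation than the one already present, so no rearrangement occurs.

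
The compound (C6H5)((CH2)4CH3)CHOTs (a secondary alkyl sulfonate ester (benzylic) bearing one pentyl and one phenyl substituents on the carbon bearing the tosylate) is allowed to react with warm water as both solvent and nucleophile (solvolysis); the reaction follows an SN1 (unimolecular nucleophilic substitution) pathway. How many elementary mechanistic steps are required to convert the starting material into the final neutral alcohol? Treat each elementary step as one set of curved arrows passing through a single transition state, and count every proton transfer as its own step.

Step 1: Rate-determining heterolysis of the C–O bond gives TsO⁻ and a secondary carbocation.
(No 1,2-shift: no single shift to an adjacent carbon would give a more stable cation.)
Step 2: Nucleophilic capture: the oxygen of H2O bonds to the cationic carbon, producing an oxonium-ion intermediate.
Step 3: Deprotonation of the oxonium oxygen by solvent water yields the neutral alcohol.
Total: 3 elementary steps.

3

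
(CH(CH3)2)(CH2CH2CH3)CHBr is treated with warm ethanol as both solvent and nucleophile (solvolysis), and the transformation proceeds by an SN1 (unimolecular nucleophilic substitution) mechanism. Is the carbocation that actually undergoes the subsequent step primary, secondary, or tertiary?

Step 1: Ionisation: the C–Br σ-bond cleaves heterolytically; both bonding electrons depart with Br⁻, leaving a secondary carbocation at the α-carbon.
Step 2: Carbocation rearrangement: a 1,2-hydride shift from the adjacent isopropyl carbon converts the initially-formed secondary cation into the more stable tertiary cation.
The cation rearranges from secondary to tertiary via a 1,2-hydride shift from the adjacent isopropyl carbon; the tertiary cation is what reacts next.

tertiary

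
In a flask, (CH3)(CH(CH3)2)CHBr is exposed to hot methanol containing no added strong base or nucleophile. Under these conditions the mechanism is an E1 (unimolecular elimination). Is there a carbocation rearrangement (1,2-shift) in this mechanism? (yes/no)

The first-formed carbocation is secondary.
The adjacent isopropyl carbon already bears 2 other carbon substituents and has a hydrogen to migrate; after a 1,2-hydride shift from that carbon the positive charge sits on a tertiary centre.
Tertiary is more stable than secondary, so the shift occurs.

yes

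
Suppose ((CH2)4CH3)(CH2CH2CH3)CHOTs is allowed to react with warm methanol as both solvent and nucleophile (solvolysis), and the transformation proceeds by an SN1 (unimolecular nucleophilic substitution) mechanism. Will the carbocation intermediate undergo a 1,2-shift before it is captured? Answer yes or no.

no

The first-formed carbocation is secondary.
No single 1,2-shift to an adjacent carbon would produce a more-substituted cation than the one already present, so no rearrangement occurs.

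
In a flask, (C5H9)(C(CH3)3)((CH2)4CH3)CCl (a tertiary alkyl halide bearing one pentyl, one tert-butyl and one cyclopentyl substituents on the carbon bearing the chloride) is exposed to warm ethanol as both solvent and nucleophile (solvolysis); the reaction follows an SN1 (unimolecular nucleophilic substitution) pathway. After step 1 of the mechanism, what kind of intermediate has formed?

Step 1: Rate-determining heterolysis of the C–Cl bond gives Cl⁻ and a tertiary carbocation.
After step 1 the species present is a tertiary carbocation.

tertiary carbocation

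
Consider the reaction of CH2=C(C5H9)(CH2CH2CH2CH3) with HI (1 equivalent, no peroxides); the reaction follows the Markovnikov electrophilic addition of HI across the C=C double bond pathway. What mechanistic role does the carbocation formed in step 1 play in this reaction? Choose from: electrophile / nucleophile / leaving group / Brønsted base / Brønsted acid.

electrophile

Step 2: Nucleophilic attack by I⁻ on the carbocation completes the addition, giving R–I.
The carbocation formed in step 1 accepts an electron pair into an empty or π* orbital — it is the electrophile.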